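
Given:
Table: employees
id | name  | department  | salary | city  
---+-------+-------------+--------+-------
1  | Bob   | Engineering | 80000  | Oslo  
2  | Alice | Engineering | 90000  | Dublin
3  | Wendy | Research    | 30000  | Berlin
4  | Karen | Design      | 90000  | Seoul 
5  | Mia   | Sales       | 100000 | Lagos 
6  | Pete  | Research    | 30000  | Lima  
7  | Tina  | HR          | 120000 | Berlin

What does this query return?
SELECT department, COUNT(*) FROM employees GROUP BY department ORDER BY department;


Assigning each row to its department group:
  Bob -> Engineering
  Alice -> Engineering
  Wendy -> Research
  Karen -> Design
  Mia -> Sales
  Pete -> Research
  Tina -> HR


5 groups:
Design, 1
Engineering, 2
HR, 1
Research, 2
Sales, 1


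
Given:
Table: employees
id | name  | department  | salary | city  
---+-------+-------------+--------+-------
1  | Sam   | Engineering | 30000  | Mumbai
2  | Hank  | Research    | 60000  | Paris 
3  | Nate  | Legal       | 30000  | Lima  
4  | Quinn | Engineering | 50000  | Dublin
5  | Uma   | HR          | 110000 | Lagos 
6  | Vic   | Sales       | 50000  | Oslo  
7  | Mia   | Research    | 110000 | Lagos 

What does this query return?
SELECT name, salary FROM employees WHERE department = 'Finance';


Filtering: department = 'Finance'
Matching rows: 0

Empty result set (0 rows)


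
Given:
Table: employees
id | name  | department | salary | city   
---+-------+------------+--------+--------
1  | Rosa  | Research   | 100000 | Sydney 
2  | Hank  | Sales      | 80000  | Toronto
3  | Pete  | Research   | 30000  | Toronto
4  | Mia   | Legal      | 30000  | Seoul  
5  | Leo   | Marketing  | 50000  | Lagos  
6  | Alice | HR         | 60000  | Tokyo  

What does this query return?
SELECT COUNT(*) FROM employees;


COUNT(*) counts all rows

6


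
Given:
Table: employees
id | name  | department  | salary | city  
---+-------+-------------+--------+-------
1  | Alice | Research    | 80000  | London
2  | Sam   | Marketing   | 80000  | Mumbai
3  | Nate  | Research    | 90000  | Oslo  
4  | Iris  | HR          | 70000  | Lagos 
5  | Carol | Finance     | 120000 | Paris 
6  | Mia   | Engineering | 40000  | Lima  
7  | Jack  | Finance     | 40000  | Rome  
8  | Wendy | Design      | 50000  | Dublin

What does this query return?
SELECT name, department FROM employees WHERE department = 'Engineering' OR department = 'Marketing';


Filtering: department = 'Engineering' OR 'Marketing'
Matching: 2 rows

2 rows:
Sam, Marketing
Mia, Engineering


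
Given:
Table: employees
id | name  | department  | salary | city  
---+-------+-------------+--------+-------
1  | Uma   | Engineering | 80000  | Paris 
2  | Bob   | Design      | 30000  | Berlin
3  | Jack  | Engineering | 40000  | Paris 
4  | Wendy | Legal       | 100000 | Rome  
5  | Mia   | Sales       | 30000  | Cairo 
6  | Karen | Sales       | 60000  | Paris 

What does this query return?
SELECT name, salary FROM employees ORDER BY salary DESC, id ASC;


Sorting by salary DESC, then id ASC for ties

6 rows:
Wendy, 100000
Uma, 80000
Karen, 60000
Jack, 40000
Bob, 30000
Mia, 30000


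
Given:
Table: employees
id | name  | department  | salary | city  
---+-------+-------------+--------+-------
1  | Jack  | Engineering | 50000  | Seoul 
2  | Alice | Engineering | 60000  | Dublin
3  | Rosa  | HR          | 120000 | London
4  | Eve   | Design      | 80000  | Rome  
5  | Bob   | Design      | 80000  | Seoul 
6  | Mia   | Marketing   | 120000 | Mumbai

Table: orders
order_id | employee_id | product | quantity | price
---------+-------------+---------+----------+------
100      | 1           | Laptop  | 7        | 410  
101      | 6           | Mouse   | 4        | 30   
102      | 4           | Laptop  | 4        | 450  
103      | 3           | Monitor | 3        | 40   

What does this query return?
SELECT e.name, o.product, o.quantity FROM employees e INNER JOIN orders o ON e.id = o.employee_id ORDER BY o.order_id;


Joining employees.id = orders.employee_id:
  employee Jack (id=1) -> order Laptop
  employee Mia (id=6) -> order Mouse
  employee Eve (id=4) -> order Laptop
  employee Rosa (id=3) -> order Monitor


4 rows:
Jack, Laptop, 7
Mia, Mouse, 4
Eve, Laptop, 4
Rosa, Monitor, 3


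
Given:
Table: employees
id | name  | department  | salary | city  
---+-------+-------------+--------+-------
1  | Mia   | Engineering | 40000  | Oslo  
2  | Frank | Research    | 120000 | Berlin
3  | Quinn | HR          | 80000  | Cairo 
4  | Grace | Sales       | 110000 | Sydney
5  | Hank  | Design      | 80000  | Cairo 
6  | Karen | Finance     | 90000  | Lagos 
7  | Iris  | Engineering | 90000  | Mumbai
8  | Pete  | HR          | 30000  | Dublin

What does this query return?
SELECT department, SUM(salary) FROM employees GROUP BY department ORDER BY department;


Summing salary within each department:
  Design: 80000 = 80000
  Engineering: 40000 + 90000 = 130000
  Finance: 90000 = 90000
  HR: 80000 + 30000 = 110000
  Research: 120000 = 120000
  Sales: 110000 = 110000


6 groups:
Design, 80000
Engineering, 130000
Finance, 90000
HR, 110000
Research, 120000
Sales, 110000


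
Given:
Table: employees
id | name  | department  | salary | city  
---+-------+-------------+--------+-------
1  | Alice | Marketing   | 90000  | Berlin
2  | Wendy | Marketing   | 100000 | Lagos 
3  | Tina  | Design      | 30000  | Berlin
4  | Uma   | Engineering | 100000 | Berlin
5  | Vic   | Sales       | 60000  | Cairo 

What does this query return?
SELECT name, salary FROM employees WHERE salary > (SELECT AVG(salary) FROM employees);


Subquery: AVG(salary) = 76000.0
Filtering: salary > 76000.0
  Alice (90000) -> MATCH
  Wendy (100000) -> MATCH
  Uma (100000) -> MATCH


3 rows:
Alice, 90000
Wendy, 100000
Uma, 100000


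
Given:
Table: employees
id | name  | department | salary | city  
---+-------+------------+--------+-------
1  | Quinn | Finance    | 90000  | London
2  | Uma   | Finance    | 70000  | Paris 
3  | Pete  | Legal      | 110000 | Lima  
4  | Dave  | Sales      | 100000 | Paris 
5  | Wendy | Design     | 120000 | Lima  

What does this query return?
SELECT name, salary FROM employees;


Projecting columns: name, salary

5 rows:
Quinn, 90000
Uma, 70000
Pete, 110000
Dave, 100000
Wendy, 120000


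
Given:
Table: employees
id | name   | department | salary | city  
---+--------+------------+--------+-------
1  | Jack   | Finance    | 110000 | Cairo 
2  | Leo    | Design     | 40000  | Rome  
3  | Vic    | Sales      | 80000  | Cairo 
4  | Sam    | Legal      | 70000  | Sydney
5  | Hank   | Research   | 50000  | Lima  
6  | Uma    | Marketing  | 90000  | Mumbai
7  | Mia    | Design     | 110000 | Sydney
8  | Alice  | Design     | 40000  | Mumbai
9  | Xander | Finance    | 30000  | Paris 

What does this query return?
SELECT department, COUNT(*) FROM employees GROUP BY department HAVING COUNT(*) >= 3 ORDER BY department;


Groups with count >= 3:
  Design: 3 -> PASS
  Finance: 2 -> filtered out
  Legal: 1 -> filtered out
  Marketing: 1 -> filtered out
  Research: 1 -> filtered out
  Sales: 1 -> filtered out


1 groups:
Design, 3


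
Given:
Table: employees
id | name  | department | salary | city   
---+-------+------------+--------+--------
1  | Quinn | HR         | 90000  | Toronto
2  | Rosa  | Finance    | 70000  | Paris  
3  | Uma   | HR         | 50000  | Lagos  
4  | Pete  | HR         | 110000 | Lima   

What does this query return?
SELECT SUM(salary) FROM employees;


SUM(salary) = 90000 + 70000 + 50000 + 110000 = 320000

320000


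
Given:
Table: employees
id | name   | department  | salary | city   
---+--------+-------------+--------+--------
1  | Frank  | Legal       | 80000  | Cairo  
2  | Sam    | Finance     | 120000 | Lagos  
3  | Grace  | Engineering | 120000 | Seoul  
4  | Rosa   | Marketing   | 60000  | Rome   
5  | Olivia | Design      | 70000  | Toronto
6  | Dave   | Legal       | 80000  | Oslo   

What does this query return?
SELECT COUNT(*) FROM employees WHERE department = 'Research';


Counting rows where department = 'Research'


0


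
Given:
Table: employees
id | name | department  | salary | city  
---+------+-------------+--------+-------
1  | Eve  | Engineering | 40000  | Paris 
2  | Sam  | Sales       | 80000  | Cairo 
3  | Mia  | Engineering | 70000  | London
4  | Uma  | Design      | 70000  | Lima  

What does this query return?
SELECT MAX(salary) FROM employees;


Salaries: 40000, 80000, 70000, 70000
MAX = 80000

80000


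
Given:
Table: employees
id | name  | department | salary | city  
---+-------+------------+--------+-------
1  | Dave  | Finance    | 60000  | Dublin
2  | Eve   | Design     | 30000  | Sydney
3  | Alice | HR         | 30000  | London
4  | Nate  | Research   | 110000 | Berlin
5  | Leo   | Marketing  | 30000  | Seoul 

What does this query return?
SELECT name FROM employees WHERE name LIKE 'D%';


LIKE 'D%' matches names starting with 'D'
Matching: 1

1 rows:
Dave


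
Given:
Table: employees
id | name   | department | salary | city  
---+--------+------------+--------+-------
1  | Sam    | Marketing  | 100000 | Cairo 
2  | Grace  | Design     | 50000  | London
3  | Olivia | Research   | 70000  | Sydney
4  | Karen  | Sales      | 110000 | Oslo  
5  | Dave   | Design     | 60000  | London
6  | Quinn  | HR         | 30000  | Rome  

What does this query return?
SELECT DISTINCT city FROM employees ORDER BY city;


All 'city' values (row order): Cairo, London, Sydney, Oslo, London, Rome
Removing duplicates leaves 5 unique value(s).

5 values:
Cairo
London
Oslo
Rome
Sydney


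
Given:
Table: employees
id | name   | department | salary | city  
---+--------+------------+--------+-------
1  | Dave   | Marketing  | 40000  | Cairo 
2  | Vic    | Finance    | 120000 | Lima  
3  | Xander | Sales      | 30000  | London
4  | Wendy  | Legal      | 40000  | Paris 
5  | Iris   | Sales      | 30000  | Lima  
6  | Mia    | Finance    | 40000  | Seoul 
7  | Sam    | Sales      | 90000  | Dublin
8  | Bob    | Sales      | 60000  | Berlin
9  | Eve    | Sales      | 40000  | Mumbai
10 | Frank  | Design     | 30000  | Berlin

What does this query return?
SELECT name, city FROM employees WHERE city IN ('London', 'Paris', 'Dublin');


Filtering: city IN ('London', 'Paris', 'Dublin')
Matching: 3 rows

3 rows:
Xander, London
Wendy, Paris
Sam, Dublin


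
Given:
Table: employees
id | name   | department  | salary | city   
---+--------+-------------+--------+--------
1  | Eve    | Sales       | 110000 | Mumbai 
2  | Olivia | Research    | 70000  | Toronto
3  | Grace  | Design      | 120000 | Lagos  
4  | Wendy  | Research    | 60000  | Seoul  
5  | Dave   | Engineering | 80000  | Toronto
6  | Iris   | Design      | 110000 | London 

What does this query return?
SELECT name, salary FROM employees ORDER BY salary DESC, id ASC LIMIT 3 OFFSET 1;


Sort by salary DESC (id ASC tiebreak), then skip 1 and take 3
Rows 2 through 4

3 rows:
Eve, 110000
Iris, 110000
Dave, 80000


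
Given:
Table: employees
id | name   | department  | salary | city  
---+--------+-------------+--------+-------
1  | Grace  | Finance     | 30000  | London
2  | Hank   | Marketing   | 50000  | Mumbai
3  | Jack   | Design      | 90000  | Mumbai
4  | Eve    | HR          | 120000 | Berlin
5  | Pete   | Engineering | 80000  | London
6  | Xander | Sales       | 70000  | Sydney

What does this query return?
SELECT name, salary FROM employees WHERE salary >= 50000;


Filtering: salary >= 50000
Matching: 5 rows

5 rows:
Hank, 50000
Jack, 90000
Eve, 120000
Pete, 80000
Xander, 70000


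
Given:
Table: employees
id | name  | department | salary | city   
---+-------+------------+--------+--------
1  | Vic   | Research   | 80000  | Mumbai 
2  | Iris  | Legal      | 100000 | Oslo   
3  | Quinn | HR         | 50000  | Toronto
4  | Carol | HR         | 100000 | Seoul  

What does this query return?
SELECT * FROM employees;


SELECT * returns all 4 rows with all columns

4 rows:
1, Vic, Research, 80000, Mumbai
2, Iris, Legal, 100000, Oslo
3, Quinn, HR, 50000, Toronto
4, Carol, HR, 100000, Seoul


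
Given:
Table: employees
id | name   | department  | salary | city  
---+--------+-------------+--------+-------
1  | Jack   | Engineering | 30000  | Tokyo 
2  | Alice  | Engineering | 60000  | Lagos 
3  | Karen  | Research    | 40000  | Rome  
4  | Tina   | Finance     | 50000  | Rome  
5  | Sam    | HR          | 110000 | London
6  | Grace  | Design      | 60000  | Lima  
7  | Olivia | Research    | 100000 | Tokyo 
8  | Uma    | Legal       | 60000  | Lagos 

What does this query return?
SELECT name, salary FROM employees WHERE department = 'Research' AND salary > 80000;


Filtering: department = 'Research' AND salary > 80000
Matching: 1 rows

1 rows:
Olivia, 100000


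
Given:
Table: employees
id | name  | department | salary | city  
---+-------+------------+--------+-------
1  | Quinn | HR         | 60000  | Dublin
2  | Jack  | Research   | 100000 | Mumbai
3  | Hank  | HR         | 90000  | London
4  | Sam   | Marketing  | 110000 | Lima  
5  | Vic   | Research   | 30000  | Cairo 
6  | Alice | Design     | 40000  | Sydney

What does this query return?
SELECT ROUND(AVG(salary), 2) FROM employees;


SUM(salary) = 430000
COUNT = 6
ROUND(AVG, 2) = ROUND(430000 / 6, 2) = 71666.67

71666.67


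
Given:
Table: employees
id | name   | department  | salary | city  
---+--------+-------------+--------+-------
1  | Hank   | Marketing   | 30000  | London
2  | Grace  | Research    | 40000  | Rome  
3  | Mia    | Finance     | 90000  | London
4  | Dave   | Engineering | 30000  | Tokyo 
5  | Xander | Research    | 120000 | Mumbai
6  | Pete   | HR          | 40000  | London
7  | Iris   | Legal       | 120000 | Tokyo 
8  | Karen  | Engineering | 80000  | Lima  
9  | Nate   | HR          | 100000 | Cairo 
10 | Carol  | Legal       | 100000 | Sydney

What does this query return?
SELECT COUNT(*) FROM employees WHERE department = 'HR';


Counting rows where department = 'HR'
  Pete -> MATCH
  Nate -> MATCH


2


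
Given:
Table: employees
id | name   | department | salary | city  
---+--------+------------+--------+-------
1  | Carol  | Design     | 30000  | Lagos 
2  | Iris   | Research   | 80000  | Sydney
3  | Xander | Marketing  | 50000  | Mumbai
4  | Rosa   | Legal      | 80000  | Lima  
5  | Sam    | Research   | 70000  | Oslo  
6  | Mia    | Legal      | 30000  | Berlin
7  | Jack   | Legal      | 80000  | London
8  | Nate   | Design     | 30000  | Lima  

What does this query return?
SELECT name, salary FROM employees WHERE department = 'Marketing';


Filtering: department = 'Marketing'
Matching rows: 1

1 rows:
Xander, 50000


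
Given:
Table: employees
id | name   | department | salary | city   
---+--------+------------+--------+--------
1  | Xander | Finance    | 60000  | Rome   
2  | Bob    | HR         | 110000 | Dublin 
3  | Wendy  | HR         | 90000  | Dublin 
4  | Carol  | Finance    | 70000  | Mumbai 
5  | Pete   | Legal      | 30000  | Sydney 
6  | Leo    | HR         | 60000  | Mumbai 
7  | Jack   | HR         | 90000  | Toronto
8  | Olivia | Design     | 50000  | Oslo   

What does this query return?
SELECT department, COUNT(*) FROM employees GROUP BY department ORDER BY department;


Assigning each row to its department group:
  Xander -> Finance
  Bob -> HR
  Wendy -> HR
  Carol -> Finance
  Pete -> Legal
  Leo -> HR
  Jack -> HR
  Olivia -> Design


4 groups:
Design, 1
Finance, 2
HR, 4
Legal, 1


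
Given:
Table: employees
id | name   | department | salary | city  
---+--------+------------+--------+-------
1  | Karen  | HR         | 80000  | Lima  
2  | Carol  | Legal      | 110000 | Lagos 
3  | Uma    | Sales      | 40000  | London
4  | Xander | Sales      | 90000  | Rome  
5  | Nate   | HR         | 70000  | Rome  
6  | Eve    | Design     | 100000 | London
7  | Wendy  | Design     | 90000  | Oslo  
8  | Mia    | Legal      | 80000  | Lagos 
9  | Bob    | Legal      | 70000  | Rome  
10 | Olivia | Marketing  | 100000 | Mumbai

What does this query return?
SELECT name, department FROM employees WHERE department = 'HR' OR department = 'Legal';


Filtering: department = 'HR' OR 'Legal'
Matching: 5 rows

5 rows:
Karen, HR
Carol, Legal
Nate, HR
Mia, Legal
Bob, Legal


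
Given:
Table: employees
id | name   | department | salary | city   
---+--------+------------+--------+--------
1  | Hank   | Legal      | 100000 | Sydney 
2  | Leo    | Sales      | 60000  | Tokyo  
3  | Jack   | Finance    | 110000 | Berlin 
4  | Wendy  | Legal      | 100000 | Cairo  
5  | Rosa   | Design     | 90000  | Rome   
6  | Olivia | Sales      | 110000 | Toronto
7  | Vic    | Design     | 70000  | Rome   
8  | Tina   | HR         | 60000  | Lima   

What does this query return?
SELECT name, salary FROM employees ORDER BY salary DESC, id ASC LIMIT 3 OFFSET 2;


Sort by salary DESC (id ASC tiebreak), then skip 2 and take 3
Rows 3 through 5

3 rows:
Hank, 100000
Wendy, 100000
Rosa, 90000


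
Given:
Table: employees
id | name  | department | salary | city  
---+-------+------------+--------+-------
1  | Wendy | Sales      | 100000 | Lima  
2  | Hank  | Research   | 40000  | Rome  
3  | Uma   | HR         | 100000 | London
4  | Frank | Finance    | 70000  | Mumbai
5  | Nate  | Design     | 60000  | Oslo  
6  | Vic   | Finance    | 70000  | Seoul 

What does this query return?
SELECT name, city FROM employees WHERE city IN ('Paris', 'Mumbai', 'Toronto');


Filtering: city IN ('Paris', 'Mumbai', 'Toronto')
Matching: 1 rows

1 rows:
Frank, Mumbai


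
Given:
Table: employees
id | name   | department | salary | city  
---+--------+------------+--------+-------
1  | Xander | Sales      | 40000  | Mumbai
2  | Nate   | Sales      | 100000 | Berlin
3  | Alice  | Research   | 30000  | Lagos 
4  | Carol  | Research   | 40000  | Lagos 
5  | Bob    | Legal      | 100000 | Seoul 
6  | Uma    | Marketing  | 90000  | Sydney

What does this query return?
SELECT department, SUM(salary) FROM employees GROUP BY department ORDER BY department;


Summing salary within each department:
  Legal: 100000 = 100000
  Marketing: 90000 = 90000
  Research: 30000 + 40000 = 70000
  Sales: 40000 + 100000 = 140000


4 groups:
Legal, 100000
Marketing, 90000
Research, 70000
Sales, 140000


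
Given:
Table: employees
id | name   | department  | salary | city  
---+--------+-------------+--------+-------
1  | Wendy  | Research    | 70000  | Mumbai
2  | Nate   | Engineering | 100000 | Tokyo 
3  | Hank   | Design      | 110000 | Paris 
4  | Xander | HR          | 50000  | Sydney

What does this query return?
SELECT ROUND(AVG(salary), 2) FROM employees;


SUM(salary) = 330000
COUNT = 4
ROUND(AVG, 2) = ROUND(330000 / 4, 2) = 82500.0

82500.0


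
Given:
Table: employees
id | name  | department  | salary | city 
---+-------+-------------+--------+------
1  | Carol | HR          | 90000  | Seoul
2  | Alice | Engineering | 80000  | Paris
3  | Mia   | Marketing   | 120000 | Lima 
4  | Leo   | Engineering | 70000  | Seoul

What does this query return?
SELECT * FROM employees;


SELECT * returns all 4 rows with all columns

4 rows:
1, Carol, HR, 90000, Seoul
2, Alice, Engineering, 80000, Paris
3, Mia, Marketing, 120000, Lima
4, Leo, Engineering, 70000, Seoul


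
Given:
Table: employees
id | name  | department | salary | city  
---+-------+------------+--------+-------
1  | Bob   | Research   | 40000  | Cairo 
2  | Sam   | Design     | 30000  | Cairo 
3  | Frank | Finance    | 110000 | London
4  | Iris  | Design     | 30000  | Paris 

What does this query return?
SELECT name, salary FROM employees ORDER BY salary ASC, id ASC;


Sorting by salary ASC, then id ASC for ties

4 rows:
Sam, 30000
Iris, 30000
Bob, 40000
Frank, 110000


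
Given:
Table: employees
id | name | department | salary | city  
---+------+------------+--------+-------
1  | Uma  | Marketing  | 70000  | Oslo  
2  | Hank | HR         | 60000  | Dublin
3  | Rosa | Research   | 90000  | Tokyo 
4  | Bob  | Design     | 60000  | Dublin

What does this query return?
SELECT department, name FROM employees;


Projecting columns: department, name

4 rows:
Marketing, Uma
HR, Hank
Research, Rosa
Design, Bob


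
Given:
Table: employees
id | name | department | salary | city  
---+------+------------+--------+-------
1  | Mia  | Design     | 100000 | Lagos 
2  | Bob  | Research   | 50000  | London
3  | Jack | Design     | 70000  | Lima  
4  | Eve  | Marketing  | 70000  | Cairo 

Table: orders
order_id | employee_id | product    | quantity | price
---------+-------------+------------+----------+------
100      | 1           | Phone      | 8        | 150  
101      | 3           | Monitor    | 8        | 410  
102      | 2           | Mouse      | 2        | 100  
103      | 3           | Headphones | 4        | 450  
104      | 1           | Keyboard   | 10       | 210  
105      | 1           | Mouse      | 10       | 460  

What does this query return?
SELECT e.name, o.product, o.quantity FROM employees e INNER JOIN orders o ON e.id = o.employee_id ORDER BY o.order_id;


Joining employees.id = orders.employee_id:
  employee Mia (id=1) -> order Phone
  employee Jack (id=3) -> order Monitor
  employee Bob (id=2) -> order Mouse
  employee Jack (id=3) -> order Headphones
  employee Mia (id=1) -> order Keyboard
  employee Mia (id=1) -> order Mouse


6 rows:
Mia, Phone, 8
Jack, Monitor, 8
Bob, Mouse, 2
Jack, Headphones, 4
Mia, Keyboard, 10
Mia, Mouse, 10


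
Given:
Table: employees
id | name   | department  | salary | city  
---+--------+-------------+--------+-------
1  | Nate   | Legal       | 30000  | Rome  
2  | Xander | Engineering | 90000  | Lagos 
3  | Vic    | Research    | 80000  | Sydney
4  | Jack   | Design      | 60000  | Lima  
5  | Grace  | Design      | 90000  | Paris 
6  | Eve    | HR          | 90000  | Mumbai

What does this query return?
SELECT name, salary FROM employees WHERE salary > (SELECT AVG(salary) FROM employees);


Subquery: AVG(salary) = 73333.33
Filtering: salary > 73333.33
  Xander (90000) -> MATCH
  Vic (80000) -> MATCH
  Grace (90000) -> MATCH
  Eve (90000) -> MATCH


4 rows:
Xander, 90000
Vic, 80000
Grace, 90000
Eve, 90000


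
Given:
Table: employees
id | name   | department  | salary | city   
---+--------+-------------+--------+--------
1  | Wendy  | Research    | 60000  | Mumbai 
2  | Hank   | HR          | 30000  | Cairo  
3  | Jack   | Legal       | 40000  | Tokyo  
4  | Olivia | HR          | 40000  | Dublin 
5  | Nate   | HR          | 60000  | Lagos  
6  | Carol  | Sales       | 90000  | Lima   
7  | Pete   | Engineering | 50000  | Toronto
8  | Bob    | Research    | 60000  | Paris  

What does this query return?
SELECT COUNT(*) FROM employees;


COUNT(*) counts all rows

8


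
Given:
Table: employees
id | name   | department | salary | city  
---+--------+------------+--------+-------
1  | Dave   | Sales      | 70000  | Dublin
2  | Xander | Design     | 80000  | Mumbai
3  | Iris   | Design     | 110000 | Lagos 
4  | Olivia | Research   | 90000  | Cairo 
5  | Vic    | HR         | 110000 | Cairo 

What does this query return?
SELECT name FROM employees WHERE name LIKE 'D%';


LIKE 'D%' matches names starting with 'D'
Matching: 1

1 rows:
Dave


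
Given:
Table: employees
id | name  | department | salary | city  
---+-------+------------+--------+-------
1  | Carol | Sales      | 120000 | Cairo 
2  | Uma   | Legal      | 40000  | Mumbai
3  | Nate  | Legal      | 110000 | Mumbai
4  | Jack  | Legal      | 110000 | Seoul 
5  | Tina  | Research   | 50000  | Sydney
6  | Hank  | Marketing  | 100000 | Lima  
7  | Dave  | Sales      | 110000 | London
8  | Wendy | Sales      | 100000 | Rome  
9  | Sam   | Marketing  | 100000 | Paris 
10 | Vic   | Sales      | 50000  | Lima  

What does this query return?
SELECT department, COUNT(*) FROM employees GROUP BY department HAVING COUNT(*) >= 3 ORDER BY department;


Groups with count >= 3:
  Legal: 3 -> PASS
  Sales: 4 -> PASS
  Marketing: 2 -> filtered out
  Research: 1 -> filtered out


2 groups:
Legal, 3
Sales, 4


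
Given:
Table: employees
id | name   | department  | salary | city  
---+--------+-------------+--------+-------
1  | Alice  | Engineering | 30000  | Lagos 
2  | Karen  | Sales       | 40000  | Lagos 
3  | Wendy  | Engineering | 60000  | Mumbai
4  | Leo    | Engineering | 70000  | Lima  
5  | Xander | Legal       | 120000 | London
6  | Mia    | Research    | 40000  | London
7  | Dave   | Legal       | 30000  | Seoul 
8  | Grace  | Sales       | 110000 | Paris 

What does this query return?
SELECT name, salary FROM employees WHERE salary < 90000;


Filtering: salary < 90000
Matching: 6 rows

6 rows:
Alice, 30000
Karen, 40000
Wendy, 60000
Leo, 70000
Mia, 40000
Dave, 30000


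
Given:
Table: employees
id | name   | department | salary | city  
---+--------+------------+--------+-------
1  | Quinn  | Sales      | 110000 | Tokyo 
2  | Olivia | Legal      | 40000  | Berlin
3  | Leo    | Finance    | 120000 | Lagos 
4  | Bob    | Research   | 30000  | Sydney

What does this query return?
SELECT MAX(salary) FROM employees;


Salaries: 110000, 40000, 120000, 30000
MAX = 120000

120000


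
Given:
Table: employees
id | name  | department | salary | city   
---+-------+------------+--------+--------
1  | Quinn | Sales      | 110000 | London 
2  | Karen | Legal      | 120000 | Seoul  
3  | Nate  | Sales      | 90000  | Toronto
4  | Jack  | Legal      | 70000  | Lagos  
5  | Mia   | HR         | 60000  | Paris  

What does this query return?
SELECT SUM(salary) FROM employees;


SUM(salary) = 110000 + 120000 + 90000 + 70000 + 60000 = 450000

450000


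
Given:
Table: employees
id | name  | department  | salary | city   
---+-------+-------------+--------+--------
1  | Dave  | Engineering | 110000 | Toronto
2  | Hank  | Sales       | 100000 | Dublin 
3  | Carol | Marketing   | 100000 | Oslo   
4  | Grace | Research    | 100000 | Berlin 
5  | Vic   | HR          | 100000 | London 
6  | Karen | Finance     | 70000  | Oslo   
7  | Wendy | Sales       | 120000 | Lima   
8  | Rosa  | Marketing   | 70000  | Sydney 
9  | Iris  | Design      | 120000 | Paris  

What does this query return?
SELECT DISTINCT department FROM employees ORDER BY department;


All 'department' values (row order): Engineering, Sales, Marketing, Research, HR, Finance, Sales, Marketing, Design
Removing duplicates leaves 7 unique value(s).

7 values:
Design
Engineering
Finance
HR
Marketing
Research
Sales


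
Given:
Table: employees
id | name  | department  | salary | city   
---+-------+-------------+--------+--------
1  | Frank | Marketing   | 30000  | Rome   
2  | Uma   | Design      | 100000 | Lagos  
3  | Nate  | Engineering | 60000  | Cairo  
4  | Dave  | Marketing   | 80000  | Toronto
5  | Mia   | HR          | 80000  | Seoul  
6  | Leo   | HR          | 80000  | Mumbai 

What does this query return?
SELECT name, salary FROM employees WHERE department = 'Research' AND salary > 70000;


Filtering: department = 'Research' AND salary > 70000
Matching: 0 rows

Empty result set (0 rows)


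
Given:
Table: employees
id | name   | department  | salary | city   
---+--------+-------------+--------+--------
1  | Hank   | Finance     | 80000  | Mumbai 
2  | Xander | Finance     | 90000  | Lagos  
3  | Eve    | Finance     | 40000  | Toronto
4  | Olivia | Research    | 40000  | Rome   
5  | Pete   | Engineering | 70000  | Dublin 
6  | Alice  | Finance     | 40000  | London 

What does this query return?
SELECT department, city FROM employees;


Projecting columns: department, city

6 rows:
Finance, Mumbai
Finance, Lagos
Finance, Toronto
Research, Rome
Engineering, Dublin
Finance, London


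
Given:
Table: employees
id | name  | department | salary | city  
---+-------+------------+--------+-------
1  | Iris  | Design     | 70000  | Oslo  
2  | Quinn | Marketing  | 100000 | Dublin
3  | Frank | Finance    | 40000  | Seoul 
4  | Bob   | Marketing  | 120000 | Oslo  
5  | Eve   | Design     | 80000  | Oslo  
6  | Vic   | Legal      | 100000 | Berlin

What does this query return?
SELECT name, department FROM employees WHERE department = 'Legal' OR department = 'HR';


Filtering: department = 'Legal' OR 'HR'
Matching: 1 rows

1 rows:
Vic, Legal


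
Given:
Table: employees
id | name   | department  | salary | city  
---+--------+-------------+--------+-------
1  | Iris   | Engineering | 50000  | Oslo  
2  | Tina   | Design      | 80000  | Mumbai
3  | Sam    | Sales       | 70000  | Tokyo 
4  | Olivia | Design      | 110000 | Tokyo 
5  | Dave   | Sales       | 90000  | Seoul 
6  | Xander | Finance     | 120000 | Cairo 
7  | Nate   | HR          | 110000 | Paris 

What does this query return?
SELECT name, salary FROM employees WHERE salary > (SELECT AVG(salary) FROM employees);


Subquery: AVG(salary) = 90000.0
Filtering: salary > 90000.0
  Olivia (110000) -> MATCH
  Xander (120000) -> MATCH
  Nate (110000) -> MATCH


3 rows:
Olivia, 110000
Xander, 120000
Nate, 110000


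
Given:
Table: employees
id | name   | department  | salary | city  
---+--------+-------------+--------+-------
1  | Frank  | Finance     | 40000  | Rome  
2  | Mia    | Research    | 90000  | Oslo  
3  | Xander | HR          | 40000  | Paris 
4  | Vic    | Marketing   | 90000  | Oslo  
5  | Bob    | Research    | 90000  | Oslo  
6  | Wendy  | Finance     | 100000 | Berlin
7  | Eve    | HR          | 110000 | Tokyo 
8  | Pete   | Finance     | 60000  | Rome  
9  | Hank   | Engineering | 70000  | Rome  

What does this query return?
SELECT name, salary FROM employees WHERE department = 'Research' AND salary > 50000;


Filtering: department = 'Research' AND salary > 50000
Matching: 2 rows

2 rows:
Mia, 90000
Bob, 90000


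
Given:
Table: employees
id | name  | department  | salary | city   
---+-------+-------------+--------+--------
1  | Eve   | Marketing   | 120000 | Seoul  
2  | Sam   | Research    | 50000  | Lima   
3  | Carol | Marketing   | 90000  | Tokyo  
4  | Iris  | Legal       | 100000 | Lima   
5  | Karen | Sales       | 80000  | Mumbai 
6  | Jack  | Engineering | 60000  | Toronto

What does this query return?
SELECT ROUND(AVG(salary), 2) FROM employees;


SUM(salary) = 500000
COUNT = 6
ROUND(AVG, 2) = ROUND(500000 / 6, 2) = 83333.33

83333.33


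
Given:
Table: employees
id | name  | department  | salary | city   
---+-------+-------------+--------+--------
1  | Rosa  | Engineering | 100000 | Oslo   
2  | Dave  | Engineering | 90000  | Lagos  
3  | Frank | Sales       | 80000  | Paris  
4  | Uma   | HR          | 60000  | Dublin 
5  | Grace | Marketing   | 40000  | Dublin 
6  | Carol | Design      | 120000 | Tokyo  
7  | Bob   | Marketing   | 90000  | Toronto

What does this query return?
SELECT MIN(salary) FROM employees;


Salaries: 100000, 90000, 80000, 60000, 40000, 120000, 90000
MIN = 40000

40000


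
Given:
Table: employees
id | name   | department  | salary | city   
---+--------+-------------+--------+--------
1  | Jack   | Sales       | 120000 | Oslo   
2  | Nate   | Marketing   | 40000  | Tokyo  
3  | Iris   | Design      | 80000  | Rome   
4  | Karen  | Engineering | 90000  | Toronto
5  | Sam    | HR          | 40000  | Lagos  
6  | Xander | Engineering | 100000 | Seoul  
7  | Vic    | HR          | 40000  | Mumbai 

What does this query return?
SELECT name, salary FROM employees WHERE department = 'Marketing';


Filtering: department = 'Marketing'
Matching rows: 1

1 rows:
Nate, 40000


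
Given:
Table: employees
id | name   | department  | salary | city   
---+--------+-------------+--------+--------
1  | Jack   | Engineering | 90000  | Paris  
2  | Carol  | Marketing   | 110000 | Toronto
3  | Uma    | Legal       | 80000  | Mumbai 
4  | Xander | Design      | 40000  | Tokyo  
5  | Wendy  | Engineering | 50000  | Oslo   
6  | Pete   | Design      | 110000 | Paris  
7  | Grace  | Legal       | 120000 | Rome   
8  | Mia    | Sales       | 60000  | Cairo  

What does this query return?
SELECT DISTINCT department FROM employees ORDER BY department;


All 'department' values (row order): Engineering, Marketing, Legal, Design, Engineering, Design, Legal, Sales
Removing duplicates leaves 5 unique value(s).

5 values:
Design
Engineering
Legal
Marketing
Sales


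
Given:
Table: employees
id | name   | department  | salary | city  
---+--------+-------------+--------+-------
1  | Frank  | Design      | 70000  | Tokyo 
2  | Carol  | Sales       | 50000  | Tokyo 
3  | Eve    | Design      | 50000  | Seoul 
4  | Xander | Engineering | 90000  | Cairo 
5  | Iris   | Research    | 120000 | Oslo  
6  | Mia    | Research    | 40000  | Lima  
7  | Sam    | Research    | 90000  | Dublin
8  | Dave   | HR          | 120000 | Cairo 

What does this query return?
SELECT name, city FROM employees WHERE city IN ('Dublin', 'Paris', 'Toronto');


Filtering: city IN ('Dublin', 'Paris', 'Toronto')
Matching: 1 rows

1 rows:
Sam, Dublin


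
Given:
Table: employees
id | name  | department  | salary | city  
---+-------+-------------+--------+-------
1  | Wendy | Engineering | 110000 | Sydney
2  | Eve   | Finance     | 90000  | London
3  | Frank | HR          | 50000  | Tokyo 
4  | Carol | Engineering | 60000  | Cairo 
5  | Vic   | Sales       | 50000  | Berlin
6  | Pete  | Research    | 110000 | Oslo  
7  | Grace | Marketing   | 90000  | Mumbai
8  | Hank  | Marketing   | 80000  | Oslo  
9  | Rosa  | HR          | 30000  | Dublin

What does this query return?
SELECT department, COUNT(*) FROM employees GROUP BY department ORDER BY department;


Assigning each row to its department group:
  Wendy -> Engineering
  Eve -> Finance
  Frank -> HR
  Carol -> Engineering
  Vic -> Sales
  Pete -> Research
  Grace -> Marketing
  Hank -> Marketing
  Rosa -> HR


6 groups:
Engineering, 2
Finance, 1
HR, 2
Marketing, 2
Research, 1
Sales, 1


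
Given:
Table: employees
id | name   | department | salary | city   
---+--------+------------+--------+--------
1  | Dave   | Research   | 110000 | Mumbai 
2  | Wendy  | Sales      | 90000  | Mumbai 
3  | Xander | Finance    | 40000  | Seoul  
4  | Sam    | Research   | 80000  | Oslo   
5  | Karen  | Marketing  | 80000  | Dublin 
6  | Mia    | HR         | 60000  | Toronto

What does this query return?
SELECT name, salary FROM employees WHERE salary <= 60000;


Filtering: salary <= 60000
Matching: 2 rows

2 rows:
Xander, 40000
Mia, 60000


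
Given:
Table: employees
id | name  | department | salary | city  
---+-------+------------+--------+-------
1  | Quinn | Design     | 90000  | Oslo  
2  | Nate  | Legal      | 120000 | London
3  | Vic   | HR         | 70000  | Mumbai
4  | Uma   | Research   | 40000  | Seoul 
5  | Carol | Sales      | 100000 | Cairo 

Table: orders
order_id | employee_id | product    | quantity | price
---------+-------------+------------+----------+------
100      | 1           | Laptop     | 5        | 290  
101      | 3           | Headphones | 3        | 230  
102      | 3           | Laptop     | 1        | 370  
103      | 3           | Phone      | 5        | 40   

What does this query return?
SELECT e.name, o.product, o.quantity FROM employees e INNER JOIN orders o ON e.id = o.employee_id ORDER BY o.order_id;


Joining employees.id = orders.employee_id:
  employee Quinn (id=1) -> order Laptop
  employee Vic (id=3) -> order Headphones
  employee Vic (id=3) -> order Laptop
  employee Vic (id=3) -> order Phone


4 rows:
Quinn, Laptop, 5
Vic, Headphones, 3
Vic, Laptop, 1
Vic, Phone, 5


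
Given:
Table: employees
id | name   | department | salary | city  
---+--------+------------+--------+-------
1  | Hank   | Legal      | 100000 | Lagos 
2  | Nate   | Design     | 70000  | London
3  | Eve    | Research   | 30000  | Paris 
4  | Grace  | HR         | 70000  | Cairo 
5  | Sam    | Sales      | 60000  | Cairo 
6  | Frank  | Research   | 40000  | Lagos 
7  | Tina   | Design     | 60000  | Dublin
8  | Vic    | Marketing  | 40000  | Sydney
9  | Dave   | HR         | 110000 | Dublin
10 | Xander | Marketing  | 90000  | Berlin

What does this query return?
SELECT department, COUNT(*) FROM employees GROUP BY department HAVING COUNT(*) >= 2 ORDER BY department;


Groups with count >= 2:
  Design: 2 -> PASS
  HR: 2 -> PASS
  Marketing: 2 -> PASS
  Research: 2 -> PASS
  Legal: 1 -> filtered out
  Sales: 1 -> filtered out


4 groups:
Design, 2
HR, 2
Marketing, 2
Research, 2


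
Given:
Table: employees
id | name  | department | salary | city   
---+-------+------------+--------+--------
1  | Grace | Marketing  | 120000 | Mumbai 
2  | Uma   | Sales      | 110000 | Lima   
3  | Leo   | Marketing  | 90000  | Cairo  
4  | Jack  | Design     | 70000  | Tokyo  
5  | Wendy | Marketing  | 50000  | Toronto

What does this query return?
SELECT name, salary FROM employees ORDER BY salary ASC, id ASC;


Sorting by salary ASC, then id ASC for ties

5 rows:
Wendy, 50000
Jack, 70000
Leo, 90000
Uma, 110000
Grace, 120000


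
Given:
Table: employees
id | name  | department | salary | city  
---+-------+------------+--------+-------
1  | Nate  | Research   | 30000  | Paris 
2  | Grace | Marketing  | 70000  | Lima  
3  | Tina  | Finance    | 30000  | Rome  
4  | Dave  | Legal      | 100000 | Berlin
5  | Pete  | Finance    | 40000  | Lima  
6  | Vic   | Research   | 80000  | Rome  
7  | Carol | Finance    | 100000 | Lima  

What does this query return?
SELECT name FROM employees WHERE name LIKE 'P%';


LIKE 'P%' matches names starting with 'P'
Matching: 1

1 rows:
Pete


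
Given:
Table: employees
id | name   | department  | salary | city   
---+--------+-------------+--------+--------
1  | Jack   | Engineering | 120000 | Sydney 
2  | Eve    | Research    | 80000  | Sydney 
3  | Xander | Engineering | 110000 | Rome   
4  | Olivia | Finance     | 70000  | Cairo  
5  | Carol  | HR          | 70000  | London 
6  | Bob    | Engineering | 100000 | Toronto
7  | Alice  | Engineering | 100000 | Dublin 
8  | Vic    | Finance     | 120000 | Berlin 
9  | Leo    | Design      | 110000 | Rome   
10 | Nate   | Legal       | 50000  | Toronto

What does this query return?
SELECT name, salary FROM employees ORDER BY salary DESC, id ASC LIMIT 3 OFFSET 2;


Sort by salary DESC (id ASC tiebreak), then skip 2 and take 3
Rows 3 through 5

3 rows:
Xander, 110000
Leo, 110000
Bob, 100000


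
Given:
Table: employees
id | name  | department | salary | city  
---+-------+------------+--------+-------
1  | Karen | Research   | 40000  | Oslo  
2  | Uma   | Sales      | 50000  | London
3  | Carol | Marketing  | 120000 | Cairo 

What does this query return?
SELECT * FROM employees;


SELECT * returns all 3 rows with all columns

3 rows:
1, Karen, Research, 40000, Oslo
2, Uma, Sales, 50000, London
3, Carol, Marketing, 120000, Cairo


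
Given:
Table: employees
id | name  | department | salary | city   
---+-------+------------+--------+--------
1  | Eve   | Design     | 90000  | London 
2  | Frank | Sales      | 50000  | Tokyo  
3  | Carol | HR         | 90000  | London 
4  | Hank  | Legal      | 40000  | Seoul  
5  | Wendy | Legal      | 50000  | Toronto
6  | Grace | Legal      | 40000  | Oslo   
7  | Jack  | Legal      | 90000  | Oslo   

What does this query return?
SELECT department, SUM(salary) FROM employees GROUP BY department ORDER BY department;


Summing salary within each department:
  Design: 90000 = 90000
  HR: 90000 = 90000
  Legal: 40000 + 50000 + 40000 + 90000 = 220000
  Sales: 50000 = 50000


4 groups:
Design, 90000
HR, 90000
Legal, 220000
Sales, 50000


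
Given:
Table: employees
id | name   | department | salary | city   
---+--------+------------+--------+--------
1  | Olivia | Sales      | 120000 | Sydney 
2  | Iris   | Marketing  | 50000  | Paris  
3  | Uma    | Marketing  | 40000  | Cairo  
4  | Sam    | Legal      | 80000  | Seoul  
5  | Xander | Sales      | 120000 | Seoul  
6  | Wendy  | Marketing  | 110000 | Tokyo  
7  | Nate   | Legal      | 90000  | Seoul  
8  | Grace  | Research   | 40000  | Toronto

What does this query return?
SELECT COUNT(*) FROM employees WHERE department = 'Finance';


Counting rows where department = 'Finance'


0


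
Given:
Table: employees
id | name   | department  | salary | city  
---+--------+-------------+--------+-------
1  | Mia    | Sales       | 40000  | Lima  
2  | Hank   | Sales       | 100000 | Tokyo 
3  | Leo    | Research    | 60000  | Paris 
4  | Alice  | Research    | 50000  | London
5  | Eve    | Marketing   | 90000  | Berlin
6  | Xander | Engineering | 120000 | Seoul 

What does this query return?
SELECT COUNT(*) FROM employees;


COUNT(*) counts all rows

6
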